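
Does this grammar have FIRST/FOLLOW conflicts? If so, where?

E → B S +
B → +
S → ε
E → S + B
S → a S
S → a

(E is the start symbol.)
A FIRST/FOLLOW conflict occurs when a non-terminal N has a nullable alternative N → β (β ⇒* ε) and another alternative N → α with FIRST(α) ∩ FOLLOW(N) ≠ ∅: on such a lookahead the parser cannot decide between expanding α and letting N vanish via β.

Nullable non-terminals: S.

S: nullable alternative(s) S → ε; FOLLOW(S) = { '+' }
  S → ε: FIRST \ {ε} = { } — this is the only nullable alternative, skip
  S → a S: FIRST \ {ε} = { 'a' } — disjoint from FOLLOW(S)
  S → a: FIRST \ {ε} = { 'a' } — disjoint from FOLLOW(S)

B, E have no nullable alternative, so no FIRST/FOLLOW check is needed there.

No FIRST/FOLLOW conflicts found.

Answer: No FIRST/FOLLOW conflicts.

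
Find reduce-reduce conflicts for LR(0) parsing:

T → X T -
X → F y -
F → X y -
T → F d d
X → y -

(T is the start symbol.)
Yes — I8: [F → X y - .] vs [X → y - .]

A reduce-reduce conflict occurs when an LR(0) state has two complete items [A → α .] and [B → β .] — both call for a reduction, and with no lookahead the parser cannot choose between them.

Augment with T' → T and build the canonical LR(0) collection (I0 = CLOSURE({[T' → . T]}), then GOTO on every symbol after a dot until no new states appear). It has 14 states:
  I0: { [F → . X y -], [T → . F d d], [T → . X T -], [T' → . T], [X → . F y -], [X → . y -] }  — shift
  I1: { [T → F . d d], [X → F . y -] }  — shift
  I2: { [T' → T .] }  — accept
  I3: { [F → . X y -], [F → X . y -], [T → . F d d], [T → . X T -], [T → X . T -], [X → . F y -], [X → . y -] }  — shift
  I4: { [X → y . -] }  — shift
  I5: { [X → y - .] }  — reduce
  I6: { [T → X T . -] }  — shift
  I7: { [F → X y . -], [X → y . -] }  — shift
  I8: { [F → X y - .], [X → y - .] }  — 2 reduces
  I9: { [T → X T - .] }  — reduce
  I10: { [T → F d . d] }  — shift
  I11: { [X → F y . -] }  — shift
  I12: { [X → F y - .] }  — reduce
  I13: { [T → F d d .] }  — reduce

I8 contains complete items [F → X y - .], [X → y - .] — reduce-reduce conflict.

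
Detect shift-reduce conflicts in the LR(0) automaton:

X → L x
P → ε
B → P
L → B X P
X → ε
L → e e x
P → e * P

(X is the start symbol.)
Yes — I0: [P → .] vs [L → . e e x]; I1: [P → .] vs [L → . e e x]; I6: [P → .] vs [P → . e * P]; I12: [P → .] vs [P → . e * P]

Augment with X' → X and build the canonical LR(0) collection (I0 = CLOSURE({[X' → . X]}), then GOTO on every symbol after a dot until no new states appear). It has 14 states:
  I0: { [B → . P], [L → . B X P], [L → . e e x], [P → . e * P], [P → .], [X → . L x], [X → .], [X' → . X] }  — shift, 2 reduces
  I1: { [B → . P], [L → . B X P], [L → . e e x], [L → B . X P], [P → . e * P], [P → .], [X → . L x], [X → .] }  — shift, 2 reduces
  I2: { [X → L . x] }  — shift
  I3: { [B → P .] }  — reduce
  I4: { [X' → X .] }  — accept
  I5: { [L → e . e x], [P → e . * P] }  — shift
  I6: { [P → . e * P], [P → .], [P → e * . P] }  — shift, reduce
  I7: { [L → e e . x] }  — shift
  I8: { [L → e e x .] }  — reduce
  I9: { [P → e * P .] }  — reduce
  I10: { [P → e . * P] }  — shift
  I11: { [X → L x .] }  — reduce
  I12: { [L → B X . P], [P → . e * P], [P → .] }  — shift, reduce
  I13: { [L → B X P .] }  — reduce

I0 contains reduce items [P → .], [X → .] and shift items [L → . e e x], [P → . e * P] — shift-reduce conflict.
I1 contains reduce items [P → .], [X → .] and shift items [L → . e e x], [P → . e * P] — shift-reduce conflict.
I6 contains reduce item [P → .] and shift item [P → . e * P] — shift-reduce conflict.
I12 contains reduce item [P → .] and shift item [P → . e * P] — shift-reduce conflict.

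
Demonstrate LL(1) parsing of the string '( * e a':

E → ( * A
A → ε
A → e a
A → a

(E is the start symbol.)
Stack is shown with the top on the left.

Stack    Input      Action
--------------------------
E $      ( * e a $  output E → ( * A
( * A $  ( * e a $  match '('
* A $    * e a $    match '*'
A $      e a $      output A → e a
e a $    e a $      match 'e'
a $      a $        match 'a'
$        $          accept

The string is accepted.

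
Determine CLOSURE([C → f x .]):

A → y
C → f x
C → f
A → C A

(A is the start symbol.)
Start with: [C → f x .]
The dot is at the end, so nothing is added.

CLOSURE = { [C → f x .] }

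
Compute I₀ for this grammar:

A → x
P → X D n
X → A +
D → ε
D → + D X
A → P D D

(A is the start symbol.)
{ [A → . P D D], [A → . x], [A' → . A], [P → . X D n], [X → . A +] }

First, augment the grammar with A' → A
I₀ = CLOSURE({ [A' → . A] }):
  [A' → . A] has the dot before A: add [A → . x], [A → . P D D]
  [A → . P D D] has the dot before P: add [P → . X D n]
  [P → . X D n] has the dot before X: add [X → . A +]
No further items can be added.

I₀ = { [A → . P D D], [A → . x], [A' → . A], [P → . X D n], [X → . A +] }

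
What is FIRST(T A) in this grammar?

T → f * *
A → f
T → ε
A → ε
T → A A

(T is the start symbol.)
FIRST sets of the non-terminals involved (from the grammar, by fixed-point iteration):
  FIRST(T) = { 'f', ε }
  FIRST(A) = { 'f', ε }

To compute FIRST(T A), process the symbols left to right:
Symbol T is a non-terminal. Add FIRST(T) \ {ε} = { 'f' }
T is nullable (ε ∈ FIRST(T)), continue to the next symbol.
Symbol A is a non-terminal. Add FIRST(A) \ {ε} = { 'f' }
A is nullable (ε ∈ FIRST(A)), continue to the next symbol.
All symbols are nullable, so ε is in the result.
FIRST(T A) = { 'f', ε }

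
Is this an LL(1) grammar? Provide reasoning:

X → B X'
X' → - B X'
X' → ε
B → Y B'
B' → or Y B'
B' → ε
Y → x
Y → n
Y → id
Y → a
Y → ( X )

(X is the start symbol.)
Yes, the grammar is LL(1).

A grammar is LL(1) if for each non-terminal N with multiple productions, the predict sets of those productions are pairwise disjoint, where PREDICT(N → α) = (FIRST(α) \ {ε}) ∪ (FOLLOW(N) if α ⇒* ε).

Relevant sets:
  FOLLOW(X') = { $, ')' }
  FOLLOW(B') = { $, ')', '-' }

For X':
  PREDICT(X' → '-' B X') = { '-' }
  PREDICT(X' → ε) = { $, ')' }
For B':
  PREDICT(B' → or Y B') = { 'or' }
  PREDICT(B' → ε) = { $, ')', '-' }
For Y:
  PREDICT(Y → x) = { 'x' }
  PREDICT(Y → n) = { 'n' }
  PREDICT(Y → id) = { 'id' }
  PREDICT(Y → a) = { 'a' }
  PREDICT(Y → '(' X ')') = { '(' }
X, B have a single production, so nothing to check there.

All predict sets are disjoint. The grammar IS LL(1).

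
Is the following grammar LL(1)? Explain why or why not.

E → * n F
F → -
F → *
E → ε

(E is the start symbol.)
Yes, the grammar is LL(1).

Relevant sets:
  FOLLOW(E) = { $ }

For E:
  PREDICT(E → '*' n F) = { '*' }
  PREDICT(E → ε) = { $ }
For F:
  PREDICT(F → '-') = { '-' }
  PREDICT(F → '*') = { '*' }

All predict sets are disjoint. The grammar IS LL(1).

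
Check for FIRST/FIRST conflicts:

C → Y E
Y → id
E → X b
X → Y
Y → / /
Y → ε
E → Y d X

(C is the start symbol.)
A FIRST/FIRST conflict occurs when two productions N → α and N → β for the same non-terminal have FIRST(α) ∩ FIRST(β) ≠ ∅ (with ε ∈ FIRST of a nullable right-hand side, so two nullable alternatives also conflict).

FIRST sets of the non-terminals at (or reachable through a nullable prefix from) the front of some alternative:
  FIRST(X) = { '/', 'id', ε }
  FIRST(Y) = { '/', 'id', ε }

Productions for Y:
  Y → id: FIRST = { 'id' }
  Y → / /: FIRST = { '/' }
  Y → ε: FIRST = { ε }
Productions for E:
  E → X b: FIRST = { '/', 'b', 'id' }
  E → Y d X: FIRST = { '/', 'd', 'id' }
C, X have only one production, so no FIRST/FIRST conflict is possible there.

Conflict for E: E → X b and E → Y d X
  Overlap: { '/', 'id' }

Answer: Yes. E → X b / E → Y d X on { '/', 'id' }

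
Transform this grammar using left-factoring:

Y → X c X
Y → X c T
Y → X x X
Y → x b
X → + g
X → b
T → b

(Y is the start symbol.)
Left-factoring transforms A → αβ₁ | αβ₂ into A → αA' and A' → β₁ | β₂
(α is the longest common prefix among the alternatives). Repeat until
no nonterminal has two alternatives with a common prefix.

Round 1: Y has alternatives sharing prefix 'X'. Introduce Y': Y → X Y'
  Add: Y' → c X
  Add: Y' → c T
  Add: Y' → x X

Round 2: Y' has alternatives sharing prefix 'c'. Introduce Y'': Y' → c Y''
  Add: Y'' → X
  Add: Y'' → T

No remaining common prefixes — done.

Resulting grammar:
Y → X Y'
Y' → c Y''
Y'' → X
Y'' → T
Y' → x X
Y → x b
X → + g
X → b
T → b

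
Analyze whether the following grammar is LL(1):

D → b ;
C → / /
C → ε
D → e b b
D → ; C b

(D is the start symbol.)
Yes, the grammar is LL(1).

A grammar is LL(1) if for each non-terminal N with multiple productions, the predict sets of those productions are pairwise disjoint, where PREDICT(N → α) = (FIRST(α) \ {ε}) ∪ (FOLLOW(N) if α ⇒* ε).

Relevant sets:
  FOLLOW(C) = { 'b' }

For D:
  PREDICT(D → b ';') = { 'b' }
  PREDICT(D → e b b) = { 'e' }
  PREDICT(D → ';' C b) = { ';' }
For C:
  PREDICT(C → '/' '/') = { '/' }
  PREDICT(C → ε) = { 'b' }

All predict sets are disjoint. The grammar IS LL(1).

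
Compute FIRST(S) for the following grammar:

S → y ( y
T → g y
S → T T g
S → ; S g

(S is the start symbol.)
To compute FIRST(S), examine every production with S on the left-hand side, reading each right-hand side left to right until a non-nullable symbol is reached.

FIRST sets of the other non-terminals involved (by the same procedure, iterated to a fixed point):
  FIRST(T) = { 'g' }

From S → y ( y:
  - y is a terminal: add 'y' and stop
From S → T T g:
  - T is a non-terminal: add FIRST(T) \ {ε} = { 'g' }
    T is not nullable, so stop
From S → ; S g:
  - ';' is a terminal: add ';' and stop

Collecting: FIRST(S) = { ';', 'g', 'y' }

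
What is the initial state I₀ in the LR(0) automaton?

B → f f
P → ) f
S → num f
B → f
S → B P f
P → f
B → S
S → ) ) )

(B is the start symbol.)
{ [B → . S], [B → . f f], [B → . f], [B' → . B], [S → . ) ) )], [S → . B P f], [S → . num f] }

First, augment the grammar with B' → B
I₀ = CLOSURE({ [B' → . B] }):
  [B' → . B] has the dot before B: add [B → . f f], [B → . f], [B → . S]
  [B → . S] has the dot before S: add [S → . num f], [S → . B P f], [S → . ) ) )]
No further items can be added.

I₀ = { [B → . S], [B → . f f], [B → . f], [B' → . B], [S → . ) ) )], [S → . B P f], [S → . num f] }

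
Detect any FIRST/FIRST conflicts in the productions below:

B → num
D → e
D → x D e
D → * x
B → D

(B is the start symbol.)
No FIRST/FIRST conflicts.

FIRST sets of the non-terminals at (or reachable through a nullable prefix from) the front of some alternative:
  FIRST(D) = { '*', 'e', 'x' }

Productions for B:
  B → num: FIRST = { 'num' }
  B → D: FIRST = { '*', 'e', 'x' }
Productions for D:
  D → e: FIRST = { 'e' }
  D → x D e: FIRST = { 'x' }
  D → * x: FIRST = { '*' }

All alternatives of each non-terminal have pairwise disjoint FIRST sets.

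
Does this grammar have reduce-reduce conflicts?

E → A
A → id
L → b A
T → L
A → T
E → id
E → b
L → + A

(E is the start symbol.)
Yes — I7: [A → id .] vs [E → id .]

Augment with E' → E and build the canonical LR(0) collection (I0 = CLOSURE({[E' → . E]}), then GOTO on every symbol after a dot until no new states appear). It has 12 states:
  I0: { [A → . T], [A → . id], [E → . A], [E → . b], [E → . id], [E' → . E], [L → . + A], [L → . b A], [T → . L] }  — shift
  I1: { [A → . T], [A → . id], [L → + . A], [L → . + A], [L → . b A], [T → . L] }  — shift
  I2: { [E → A .] }  — reduce
  I3: { [E' → E .] }  — accept
  I4: { [T → L .] }  — reduce
  I5: { [A → T .] }  — reduce
  I6: { [A → . T], [A → . id], [E → b .], [L → . + A], [L → . b A], [L → b . A], [T → . L] }  — shift, reduce
  I7: { [A → id .], [E → id .] }  — 2 reduces
  I8: { [L → b A .] }  — reduce
  I9: { [A → . T], [A → . id], [L → . + A], [L → . b A], [L → b . A], [T → . L] }  — shift
  I10: { [A → id .] }  — reduce
  I11: { [L → + A .] }  — reduce

I7 contains complete items [A → id .], [E → id .] — reduce-reduce conflict.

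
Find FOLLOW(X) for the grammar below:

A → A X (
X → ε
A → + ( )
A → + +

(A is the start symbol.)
{ '(' }

To compute FOLLOW(X), find every occurrence of X on a right-hand side N → α X β: add FIRST(β) \ {ε}, and if β is empty or nullable also add FOLLOW(N). Iterate to a fixed point.

In A → A X (: X is followed by '(', add FIRST('(') \ {ε} = { '(' }

Taking the union: FOLLOW(X) = { '(' }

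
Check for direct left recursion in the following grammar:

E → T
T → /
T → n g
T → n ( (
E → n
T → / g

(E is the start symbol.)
No direct left recursion

Direct left recursion occurs when N → N α for some non-terminal N (the right-hand side begins with the left-hand side itself).

E → T: starts with T
T → /: starts with '/'
T → n g: starts with n
T → n ( (: starts with n
E → n: starts with n
T → / g: starts with '/'

No direct left recursion found.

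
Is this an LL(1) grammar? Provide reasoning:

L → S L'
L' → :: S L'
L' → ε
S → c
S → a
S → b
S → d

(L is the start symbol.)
A grammar is LL(1) if for each non-terminal N with multiple productions, the predict sets of those productions are pairwise disjoint, where PREDICT(N → α) = (FIRST(α) \ {ε}) ∪ (FOLLOW(N) if α ⇒* ε).

Relevant sets:
  FOLLOW(L') = { $ }

For L':
  PREDICT(L' → :: S L') = { '::' }
  PREDICT(L' → ε) = { $ }
For S:
  PREDICT(S → c) = { 'c' }
  PREDICT(S → a) = { 'a' }
  PREDICT(S → b) = { 'b' }
  PREDICT(S → d) = { 'd' }
L has a single production, so nothing to check there.

All predict sets are disjoint. The grammar IS LL(1).

Answer: Yes, the grammar is LL(1).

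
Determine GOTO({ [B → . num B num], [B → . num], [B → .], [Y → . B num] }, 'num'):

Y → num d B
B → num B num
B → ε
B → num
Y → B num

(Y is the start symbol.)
GOTO(I, 'num') = CLOSURE({ [A → αX.β] : [A → α.Xβ] ∈ I, X = 'num' })

Items with dot before 'num', with the dot advanced:
  [B → . num] → [B → num .]
  [B → . num B num] → [B → num . B num]
Closure of the advanced items:
  [B → num . B num] has the dot before B: add [B → . num B num], [B → .], [B → . num]

GOTO = { [B → . num B num], [B → . num], [B → .], [B → num . B num], [B → num .] }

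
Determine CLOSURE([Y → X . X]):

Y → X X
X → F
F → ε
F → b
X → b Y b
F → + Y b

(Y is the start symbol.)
{ [F → . + Y b], [F → . b], [F → .], [X → . F], [X → . b Y b], [Y → X . X] }

Start with: [Y → X . X]
  [Y → X . X] has the dot before X: add [X → . F], [X → . b Y b]
  [X → . F] has the dot before F: add [F → .], [F → . b], [F → . + Y b]
No further items can be added.

CLOSURE = { [F → . + Y b], [F → . b], [F → .], [X → . F], [X → . b Y b], [Y → X . X] }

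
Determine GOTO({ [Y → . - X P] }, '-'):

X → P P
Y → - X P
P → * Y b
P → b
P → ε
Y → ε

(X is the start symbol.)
GOTO(I, '-') = CLOSURE({ [A → αX.β] : [A → α.Xβ] ∈ I, X = '-' })

Items with dot before '-', with the dot advanced:
  [Y → . - X P] → [Y → - . X P]
Closure of the advanced items:
  [Y → - . X P] has the dot before X: add [X → . P P]
  [X → . P P] has the dot before P: add [P → . * Y b], [P → . b], [P → .]

GOTO = { [P → . * Y b], [P → . b], [P → .], [X → . P P], [Y → - . X P] }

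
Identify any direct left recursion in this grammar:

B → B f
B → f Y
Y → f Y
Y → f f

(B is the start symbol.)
Yes, B is left-recursive

B → B f: LEFT RECURSIVE (starts with B)
B → f Y: starts with f
Y → f Y: starts with f
Y → f f: starts with f

The grammar has direct left recursion on: B.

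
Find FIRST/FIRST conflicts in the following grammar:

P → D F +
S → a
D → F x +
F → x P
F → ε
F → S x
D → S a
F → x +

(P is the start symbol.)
Yes. D → F x '+' / D → S a on { 'a' }; F → x P / F → x '+' on { 'x' }

A FIRST/FIRST conflict occurs when two productions N → α and N → β for the same non-terminal have FIRST(α) ∩ FIRST(β) ≠ ∅ (with ε ∈ FIRST of a nullable right-hand side, so two nullable alternatives also conflict).

FIRST sets of the non-terminals at (or reachable through a nullable prefix from) the front of some alternative:
  FIRST(F) = { 'a', 'x', ε }
  FIRST(S) = { 'a' }

Productions for D:
  D → F x +: FIRST = { 'a', 'x' }
  D → S a: FIRST = { 'a' }
Productions for F:
  F → x P: FIRST = { 'x' }
  F → ε: FIRST = { ε }
  F → S x: FIRST = { 'a' }
  F → x +: FIRST = { 'x' }
P, S have only one production, so no FIRST/FIRST conflict is possible there.

Conflict for D: D → F x + and D → S a
  Overlap: { 'a' }
Conflict for F: F → x P and F → x +
  Overlap: { 'x' }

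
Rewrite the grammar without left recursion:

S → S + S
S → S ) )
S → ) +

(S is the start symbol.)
S → ) + S'
S' → + S S'
S' → ) ) S'
S' → ε

S is directly left-recursive. The standard transformation for
  A → A α₁ | ... | A α_m | β₁ | ... | β_n
is
  A  → β₁ A' | ... | β_n A'
  A' → α₁ A' | ... | α_m A' | ε

S → ) + becomes S → ) + S'
S → S + S becomes S' → + S S'
S → S ) ) becomes S' → ) ) S'
Add S' → ε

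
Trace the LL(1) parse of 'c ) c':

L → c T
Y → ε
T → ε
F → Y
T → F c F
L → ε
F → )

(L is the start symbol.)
Stack is shown with the top on the left.

Stack    Input    Action
------------------------
L $      c ) c $  output L → c T
c T $    c ) c $  match 'c'
T $      ) c $    output T → F c F
F c F $  ) c $    output F → )
) c F $  ) c $    match ')'
c F $    c $      match 'c'
F $      $        output F → Y
Y $      $        output Y → ε
$        $        accept

The string is accepted.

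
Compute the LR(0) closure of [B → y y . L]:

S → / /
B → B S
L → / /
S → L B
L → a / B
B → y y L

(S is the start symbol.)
To compute CLOSURE, for each item [A → α.Bβ] where B is a non-terminal, add [B → .γ] for all productions B → γ; repeat for the newly added items until nothing changes.

Start with: [B → y y . L]
  [B → y y . L] has the dot before L: add [L → . / /], [L → . a / B]
No further items can be added.

CLOSURE = { [B → y y . L], [L → . / /], [L → . a / B] }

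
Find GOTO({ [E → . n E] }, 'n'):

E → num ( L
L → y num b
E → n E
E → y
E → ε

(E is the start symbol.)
GOTO(I, 'n') = CLOSURE({ [A → αX.β] : [A → α.Xβ] ∈ I, X = 'n' })

Items with dot before 'n', with the dot advanced:
  [E → . n E] → [E → n . E]
Closure of the advanced items:
  [E → n . E] has the dot before E: add [E → . num ( L], [E → . n E], [E → . y], [E → .]

GOTO = { [E → . n E], [E → . num ( L], [E → . y], [E → .], [E → n . E] }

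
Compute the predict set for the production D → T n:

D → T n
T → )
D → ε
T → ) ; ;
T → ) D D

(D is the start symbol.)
{ ')' }

PREDICT(D → T n) = (FIRST(RHS) \ {ε}) ∪ (FOLLOW(D) if ε ∈ FIRST(RHS), i.e. RHS ⇒* ε)
FIRST(T) = { ')' }
FIRST(T n) = { ')' }
ε ∉ FIRST(T n), so FOLLOW(D) is not added.
PREDICT(D → T n) = { ')' }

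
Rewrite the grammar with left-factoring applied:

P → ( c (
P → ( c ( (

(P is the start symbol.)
Left-factoring transforms A → αβ₁ | αβ₂ into A → αA' and A' → β₁ | β₂
(α is the longest common prefix among the alternatives). Repeat until
no nonterminal has two alternatives with a common prefix.

Round 1: P has alternatives sharing prefix '( c ('. Introduce P': P → ( c ( P'
  Add: P' → ε
  Add: P' → (

No remaining common prefixes — done.

Resulting grammar:
P → ( c ( P'
P' → ε
P' → (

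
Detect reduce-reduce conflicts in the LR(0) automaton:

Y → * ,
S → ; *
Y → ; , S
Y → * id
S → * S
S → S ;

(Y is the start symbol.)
No reduce-reduce conflicts

A reduce-reduce conflict occurs when an LR(0) state has two complete items [A → α .] and [B → β .] — both call for a reduction, and with no lookahead the parser cannot choose between them.

Augment with Y' → Y and build the canonical LR(0) collection (I0 = CLOSURE({[Y' → . Y]}), then GOTO on every symbol after a dot until no new states appear). It has 13 states:
  I0: { [Y → . * ,], [Y → . * id], [Y → . ; , S], [Y' → . Y] }  — shift
  I1: { [Y → * . ,], [Y → * . id] }  — shift
  I2: { [Y → ; . , S] }  — shift
  I3: { [Y' → Y .] }  — accept
  I4: { [S → . * S], [S → . ; *], [S → . S ;], [Y → ; , . S] }  — shift
  I5: { [S → * . S], [S → . * S], [S → . ; *], [S → . S ;] }  — shift
  I6: { [S → ; . *] }  — shift
  I7: { [S → S . ;], [Y → ; , S .] }  — shift, reduce
  I8: { [S → S ; .] }  — reduce
  I9: { [S → ; * .] }  — reduce
  I10: { [S → * S .], [S → S . ;] }  — shift, reduce
  I11: { [Y → * , .] }  — reduce
  I12: { [Y → * id .] }  — reduce

No state contains more than one complete item.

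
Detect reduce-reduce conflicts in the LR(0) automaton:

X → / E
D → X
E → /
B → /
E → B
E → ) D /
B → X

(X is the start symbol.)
Augment with X' → X and build the canonical LR(0) collection (I0 = CLOSURE({[X' → . X]}), then GOTO on every symbol after a dot until no new states appear). It has 11 states:
  I0: { [X → . / E], [X' → . X] }  — shift
  I1: { [B → . /], [B → . X], [E → . ) D /], [E → . /], [E → . B], [X → . / E], [X → / . E] }  — shift
  I2: { [X' → X .] }  — accept
  I3: { [D → . X], [E → ) . D /], [X → . / E] }  — shift
  I4: { [B → . /], [B → . X], [B → / .], [E → . ) D /], [E → . /], [E → . B], [E → / .], [X → . / E], [X → / . E] }  — shift, 2 reduces
  I5: { [E → B .] }  — reduce
  I6: { [X → / E .] }  — reduce
  I7: { [B → X .] }  — reduce
  I8: { [E → ) D . /] }  — shift
  I9: { [D → X .] }  — reduce
  I10: { [E → ) D / .] }  — reduce

I4 contains complete items [B → / .], [E → / .] — reduce-reduce conflict.

Answer: Yes — I4: [B → / .] vs [E → / .]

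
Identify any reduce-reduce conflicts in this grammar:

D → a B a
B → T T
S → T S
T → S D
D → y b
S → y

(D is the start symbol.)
No reduce-reduce conflicts

A reduce-reduce conflict occurs when an LR(0) state has two complete items [A → α .] and [B → β .] — both call for a reduction, and with no lookahead the parser cannot choose between them.

Augment with D' → D and build the canonical LR(0) collection (I0 = CLOSURE({[D' → . D]}), then GOTO on every symbol after a dot until no new states appear). It has 14 states:
  I0: { [D → . a B a], [D → . y b], [D' → . D] }  — shift
  I1: { [D' → D .] }  — accept
  I2: { [B → . T T], [D → a . B a], [S → . T S], [S → . y], [T → . S D] }  — shift
  I3: { [D → y . b] }  — shift
  I4: { [D → y b .] }  — reduce
  I5: { [D → a B . a] }  — shift
  I6: { [D → . a B a], [D → . y b], [T → S . D] }  — shift
  I7: { [B → T . T], [S → . T S], [S → . y], [S → T . S], [T → . S D] }  — shift
  I8: { [S → y .] }  — reduce
  I9: { [D → . a B a], [D → . y b], [S → T S .], [T → S . D] }  — shift, reduce
  I10: { [B → T T .], [S → . T S], [S → . y], [S → T . S], [T → . S D] }  — shift, reduce
  I11: { [S → . T S], [S → . y], [S → T . S], [T → . S D] }  — shift
  I12: { [T → S D .] }  — reduce
  I13: { [D → a B a .] }  — reduce

No state contains more than one complete item.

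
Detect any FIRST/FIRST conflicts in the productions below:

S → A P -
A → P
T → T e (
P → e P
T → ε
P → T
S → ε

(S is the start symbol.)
A FIRST/FIRST conflict occurs when two productions N → α and N → β for the same non-terminal have FIRST(α) ∩ FIRST(β) ≠ ∅ (with ε ∈ FIRST of a nullable right-hand side, so two nullable alternatives also conflict).

FIRST sets of the non-terminals at (or reachable through a nullable prefix from) the front of some alternative:
  FIRST(A) = { 'e', ε }
  FIRST(P) = { 'e', ε }
  FIRST(T) = { 'e', ε }

Productions for S:
  S → A P -: FIRST = { '-', 'e' }
  S → ε: FIRST = { ε }
Productions for T:
  T → T e (: FIRST = { 'e' }
  T → ε: FIRST = { ε }
Productions for P:
  P → e P: FIRST = { 'e' }
  P → T: FIRST = { 'e', ε }
A has only one production, so no FIRST/FIRST conflict is possible there.

Conflict for P: P → e P and P → T
  Overlap: { 'e' }

Answer: Yes. P → e P / P → T on { 'e' }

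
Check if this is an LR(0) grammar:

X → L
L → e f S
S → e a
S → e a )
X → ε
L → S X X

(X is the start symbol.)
A grammar is LR(0) if no state in the canonical LR(0) collection has:
  - both a shift item (dot before a terminal) and a complete item (shift-reduce conflict), or
  - two or more complete items (reduce-reduce conflict; the accept item [X' → X .] counts as a complete item here).

Augment with X' → X and build the canonical LR(0) collection (I0 = CLOSURE({[X' → . X]}), then GOTO on every symbol after a dot until no new states appear). It has 12 states:
  I0: { [L → . S X X], [L → . e f S], [S → . e a )], [S → . e a], [X → . L], [X → .], [X' → . X] }  — shift, reduce
  I1: { [X → L .] }  — reduce
  I2: { [L → . S X X], [L → . e f S], [L → S . X X], [S → . e a )], [S → . e a], [X → . L], [X → .] }  — shift, reduce
  I3: { [X' → X .] }  — accept
  I4: { [L → e . f S], [S → e . a )], [S → e . a] }  — shift
  I5: { [S → e a . )], [S → e a .] }  — shift, reduce
  I6: { [L → e f . S], [S → . e a )], [S → . e a] }  — shift
  I7: { [L → e f S .] }  — reduce
  I8: { [S → e . a )], [S → e . a] }  — shift
  I9: { [S → e a ) .] }  — reduce
  I10: { [L → . S X X], [L → . e f S], [L → S X . X], [S → . e a )], [S → . e a], [X → . L], [X → .] }  — shift, reduce
  I11: { [L → S X X .] }  — reduce

Conflict in state I0:
  Shift-reduce conflict between [X → .] and [L → . e f S]
So the grammar is NOT LR(0).

Answer: No. Shift-reduce conflict between [X → .] and [L → . e f S]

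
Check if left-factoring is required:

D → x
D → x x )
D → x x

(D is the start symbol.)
Left-factoring is needed when two productions for the same non-terminal
share a common prefix on the right-hand side.

Productions for D:
  D → x
  D → x x )
  D → x x

Found common prefix 'x' in productions for D

Answer: Yes, D has productions with common prefix 'x'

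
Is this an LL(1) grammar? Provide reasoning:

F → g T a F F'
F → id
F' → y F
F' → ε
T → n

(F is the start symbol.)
Relevant sets:
  FOLLOW(F') = { $, 'y' }

For F:
  PREDICT(F → g T a F F') = { 'g' }
  PREDICT(F → id) = { 'id' }
For F':
  PREDICT(F' → y F) = { 'y' }
  PREDICT(F' → ε) = { $, 'y' }
T has a single production, so nothing to check there.

Conflict found: Predict set conflict for F': { 'y' }
The grammar is NOT LL(1).

Answer: No. Predict set conflict for F': { 'y' }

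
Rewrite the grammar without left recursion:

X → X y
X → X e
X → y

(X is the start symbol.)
X is directly left-recursive. The standard transformation for
  A → A α₁ | ... | A α_m | β₁ | ... | β_n
is
  A  → β₁ A' | ... | β_n A'
  A' → α₁ A' | ... | α_m A' | ε

X → y becomes X → y X'
X → X y becomes X' → y X'
X → X e becomes X' → e X'
Add X' → ε

Resulting grammar:
X → y X'
X' → y X'
X' → e X'
X' → ε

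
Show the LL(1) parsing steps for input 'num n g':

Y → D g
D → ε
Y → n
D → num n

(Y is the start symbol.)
Stack is shown with the top on the left.

Stack      Input      Action
----------------------------
Y $        num n g $  output Y → D g
D g $      num n g $  output D → num n
num n g $  num n g $  match 'num'
n g $      n g $      match 'n'
g $        g $        match 'g'
$          $          accept

The string is accepted.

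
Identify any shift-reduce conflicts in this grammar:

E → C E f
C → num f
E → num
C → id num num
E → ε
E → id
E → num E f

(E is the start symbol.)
Yes — I0: [E → .] vs [C → . id num num]; I1: [E → .] vs [C → . id num num]; I3: [E → id .] vs [C → id . num num]; I4: [E → .] vs [C → . id num num]

A shift-reduce conflict occurs when an LR(0) state has both:
  - a complete (reduce) item [A → α .] (dot at the end), and
  - a shift item [B → β . c γ] (dot before a terminal).

Augment with E' → E and build the canonical LR(0) collection (I0 = CLOSURE({[E' → . E]}), then GOTO on every symbol after a dot until no new states appear). It has 12 states:
  I0: { [C → . id num num], [C → . num f], [E → . C E f], [E → . id], [E → . num E f], [E → . num], [E → .], [E' → . E] }  — shift, reduce
  I1: { [C → . id num num], [C → . num f], [E → . C E f], [E → . id], [E → . num E f], [E → . num], [E → .], [E → C . E f] }  — shift, reduce
  I2: { [E' → E .] }  — accept
  I3: { [C → id . num num], [E → id .] }  — shift, reduce
  I4: { [C → . id num num], [C → . num f], [C → num . f], [E → . C E f], [E → . id], [E → . num E f], [E → . num], [E → .], [E → num . E f], [E → num .] }  — shift, 2 reduces
  I5: { [E → num E . f] }  — shift
  I6: { [C → num f .] }  — reduce
  I7: { [E → num E f .] }  — reduce
  I8: { [C → id num . num] }  — shift
  I9: { [C → id num num .] }  — reduce
  I10: { [E → C E . f] }  — shift
  I11: { [E → C E f .] }  — reduce

I0 contains reduce item [E → .] and shift items [C → . id num num], [C → . num f], [E → . id], [E → . num], [E → . num E f] — shift-reduce conflict.
I1 contains reduce item [E → .] and shift items [C → . id num num], [C → . num f], [E → . id], [E → . num], [E → . num E f] — shift-reduce conflict.
I3 contains reduce item [E → id .] and shift item [C → id . num num] — shift-reduce conflict.
I4 contains reduce items [E → .], [E → num .] and shift items [C → . id num num], [C → . num f], [C → num . f], [E → . id], [E → . num], [E → . num E f] — shift-reduce conflict.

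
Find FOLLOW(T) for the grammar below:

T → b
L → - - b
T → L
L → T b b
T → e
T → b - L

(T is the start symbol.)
{ $, 'b' }

T is the start symbol, so $ ∈ FOLLOW(T).
In L → T b b: T is followed by b b, add FIRST(b b) \ {ε} = { 'b' }

Taking the union: FOLLOW(T) = { $, 'b' }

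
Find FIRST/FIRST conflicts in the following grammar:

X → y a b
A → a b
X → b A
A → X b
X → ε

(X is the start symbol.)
No FIRST/FIRST conflicts.

A FIRST/FIRST conflict occurs when two productions N → α and N → β for the same non-terminal have FIRST(α) ∩ FIRST(β) ≠ ∅ (with ε ∈ FIRST of a nullable right-hand side, so two nullable alternatives also conflict).

FIRST sets of the non-terminals at (or reachable through a nullable prefix from) the front of some alternative:
  FIRST(X) = { 'b', 'y', ε }

Productions for X:
  X → y a b: FIRST = { 'y' }
  X → b A: FIRST = { 'b' }
  X → ε: FIRST = { ε }
Productions for A:
  A → a b: FIRST = { 'a' }
  A → X b: FIRST = { 'b', 'y' }

All alternatives of each non-terminal have pairwise disjoint FIRST sets.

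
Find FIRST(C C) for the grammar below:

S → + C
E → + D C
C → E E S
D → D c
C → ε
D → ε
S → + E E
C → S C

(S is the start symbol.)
FIRST sets of the non-terminals involved (from the grammar, by fixed-point iteration):
  FIRST(C) = { '+', ε }

To compute FIRST(C C), process the symbols left to right:
Symbol C is a non-terminal. Add FIRST(C) \ {ε} = { '+' }
C is nullable (ε ∈ FIRST(C)), continue to the next symbol.
Symbol C is a non-terminal. Add FIRST(C) \ {ε} = { '+' }
C is nullable (ε ∈ FIRST(C)), continue to the next symbol.
All symbols are nullable, so ε is in the result.
FIRST(C C) = { '+', ε }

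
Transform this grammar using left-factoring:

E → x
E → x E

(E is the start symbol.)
E → x E'
E' → ε
E' → E

Left-factoring transforms A → αβ₁ | αβ₂ into A → αA' and A' → β₁ | β₂
(α is the longest common prefix among the alternatives). Repeat until
no nonterminal has two alternatives with a common prefix.

Round 1: E has alternatives sharing prefix 'x'. Introduce E': E → x E'
  Add: E' → ε
  Add: E' → E

No remaining common prefixes — done.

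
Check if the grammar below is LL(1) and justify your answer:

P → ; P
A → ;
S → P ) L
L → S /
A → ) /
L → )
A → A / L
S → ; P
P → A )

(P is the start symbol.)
No. Predict set conflict for P: { ';' }

A grammar is LL(1) if for each non-terminal N with multiple productions, the predict sets of those productions are pairwise disjoint, where PREDICT(N → α) = (FIRST(α) \ {ε}) ∪ (FOLLOW(N) if α ⇒* ε).

Relevant sets:
  FIRST(A) = { ')', ';' }
  FIRST(P) = { ')', ';' }
  FIRST(S) = { ')', ';' }

For P:
  PREDICT(P → ';' P) = { ';' }
  PREDICT(P → A ')') = { ')', ';' }
For A:
  PREDICT(A → ';') = { ';' }
  PREDICT(A → ')' '/') = { ')' }
  PREDICT(A → A '/' L) = { ')', ';' }
For S:
  PREDICT(S → P ')' L) = { ')', ';' }
  PREDICT(S → ';' P) = { ';' }
For L:
  PREDICT(L → S '/') = { ')', ';' }
  PREDICT(L → ')') = { ')' }

Conflict found: Predict set conflict for P: { ';' }
The grammar is NOT LL(1).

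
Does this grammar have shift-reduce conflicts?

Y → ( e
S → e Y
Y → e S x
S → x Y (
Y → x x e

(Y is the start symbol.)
No shift-reduce conflicts

A shift-reduce conflict occurs when an LR(0) state has both:
  - a complete (reduce) item [A → α .] (dot at the end), and
  - a shift item [B → β . c γ] (dot before a terminal).

Augment with Y' → Y and build the canonical LR(0) collection (I0 = CLOSURE({[Y' → . Y]}), then GOTO on every symbol after a dot until no new states appear). It has 15 states:
  I0: { [Y → . ( e], [Y → . e S x], [Y → . x x e], [Y' → . Y] }  — shift
  I1: { [Y → ( . e] }  — shift
  I2: { [Y' → Y .] }  — accept
  I3: { [S → . e Y], [S → . x Y (], [Y → e . S x] }  — shift
  I4: { [Y → x . x e] }  — shift
  I5: { [Y → x x . e] }  — shift
  I6: { [Y → x x e .] }  — reduce
  I7: { [Y → e S . x] }  — shift
  I8: { [S → e . Y], [Y → . ( e], [Y → . e S x], [Y → . x x e] }  — shift
  I9: { [S → x . Y (], [Y → . ( e], [Y → . e S x], [Y → . x x e] }  — shift
  I10: { [S → x Y . (] }  — shift
  I11: { [S → x Y ( .] }  — reduce
  I12: { [S → e Y .] }  — reduce
  I13: { [Y → e S x .] }  — reduce
  I14: { [Y → ( e .] }  — reduce

No state contains both a complete item and a shift item.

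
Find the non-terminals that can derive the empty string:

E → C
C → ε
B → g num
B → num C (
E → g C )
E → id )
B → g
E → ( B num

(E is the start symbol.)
{ 'C', 'E' }

ε-productions: C → ε
So C is immediately nullable.
E → C: every symbol on the right is nullable, so E is nullable too.
No further non-terminal can be added: every production for the remaining non-terminals contains a terminal or a non-nullable non-terminal.
Nullable = { 'C', 'E' }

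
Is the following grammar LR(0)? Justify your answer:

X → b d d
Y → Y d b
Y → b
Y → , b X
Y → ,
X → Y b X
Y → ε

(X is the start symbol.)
No. Shift-reduce conflict between [Y → .] and [X → . b d d]

Augment with X' → X and build the canonical LR(0) collection (I0 = CLOSURE({[X' → . X]}), then GOTO on every symbol after a dot until no new states appear). It has 13 states:
  I0: { [X → . Y b X], [X → . b d d], [X' → . X], [Y → . , b X], [Y → . ,], [Y → . Y d b], [Y → . b], [Y → .] }  — shift, reduce
  I1: { [Y → , . b X], [Y → , .] }  — shift, reduce
  I2: { [X' → X .] }  — accept
  I3: { [X → Y . b X], [Y → Y . d b] }  — shift
  I4: { [X → b . d d], [Y → b .] }  — shift, reduce
  I5: { [X → b d . d] }  — shift
  I6: { [X → b d d .] }  — reduce
  I7: { [X → . Y b X], [X → . b d d], [X → Y b . X], [Y → . , b X], [Y → . ,], [Y → . Y d b], [Y → . b], [Y → .] }  — shift, reduce
  I8: { [Y → Y d . b] }  — shift
  I9: { [Y → Y d b .] }  — reduce
  I10: { [X → Y b X .] }  — reduce
  I11: { [X → . Y b X], [X → . b d d], [Y → , b . X], [Y → . , b X], [Y → . ,], [Y → . Y d b], [Y → . b], [Y → .] }  — shift, reduce
  I12: { [Y → , b X .] }  — reduce

Conflict in state I0:
  Shift-reduce conflict between [Y → .] and [X → . b d d]
So the grammar is NOT LR(0).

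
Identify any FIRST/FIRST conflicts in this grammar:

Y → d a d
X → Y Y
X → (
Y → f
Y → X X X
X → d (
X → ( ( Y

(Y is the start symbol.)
Yes. Y → d a d / Y → X X X on { 'd' }; Y → f / Y → X X X on { 'f' }; X → Y Y / X → '(' on { '(' }; X → Y Y / X → d '(' on { 'd' }; X → Y Y / X → '(' '(' Y on { '(' }; X → '(' / X → '(' '(' Y on { '(' }

A FIRST/FIRST conflict occurs when two productions N → α and N → β for the same non-terminal have FIRST(α) ∩ FIRST(β) ≠ ∅ (with ε ∈ FIRST of a nullable right-hand side, so two nullable alternatives also conflict).

FIRST sets of the non-terminals at (or reachable through a nullable prefix from) the front of some alternative:
  FIRST(X) = { '(', 'd', 'f' }
  FIRST(Y) = { '(', 'd', 'f' }

Productions for Y:
  Y → d a d: FIRST = { 'd' }
  Y → f: FIRST = { 'f' }
  Y → X X X: FIRST = { '(', 'd', 'f' }
Productions for X:
  X → Y Y: FIRST = { '(', 'd', 'f' }
  X → (: FIRST = { '(' }
  X → d (: FIRST = { 'd' }
  X → ( ( Y: FIRST = { '(' }

Conflict for Y: Y → d a d and Y → X X X
  Overlap: { 'd' }
Conflict for Y: Y → f and Y → X X X
  Overlap: { 'f' }
Conflict for X: X → Y Y and X → (
  Overlap: { '(' }
Conflict for X: X → Y Y and X → d (
  Overlap: { 'd' }
Conflict for X: X → Y Y and X → ( ( Y
  Overlap: { '(' }
Conflict for X: X → ( and X → ( ( Y
  Overlap: { '(' }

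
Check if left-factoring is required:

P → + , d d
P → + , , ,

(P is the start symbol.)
Yes, P has productions with common prefix '+ ,'

Left-factoring is needed when two productions for the same non-terminal
share a common prefix on the right-hand side.

Productions for P:
  P → + , d d
  P → + , , ,

Found common prefix '+ ,' in productions for P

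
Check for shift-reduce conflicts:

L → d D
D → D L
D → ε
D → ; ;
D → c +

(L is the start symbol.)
Yes — I2: [D → .] vs [D → . ; ;]; I4: [L → d D .] vs [L → . d D]

Augment with L' → L and build the canonical LR(0) collection (I0 = CLOSURE({[L' → . L]}), then GOTO on every symbol after a dot until no new states appear). It has 9 states:
  I0: { [L → . d D], [L' → . L] }  — shift
  I1: { [L' → L .] }  — accept
  I2: { [D → . ; ;], [D → . D L], [D → . c +], [D → .], [L → d . D] }  — shift, reduce
  I3: { [D → ; . ;] }  — shift
  I4: { [D → D . L], [L → . d D], [L → d D .] }  — shift, reduce
  I5: { [D → c . +] }  — shift
  I6: { [D → c + .] }  — reduce
  I7: { [D → D L .] }  — reduce
  I8: { [D → ; ; .] }  — reduce

I2 contains reduce item [D → .] and shift items [D → . ; ;], [D → . c +] — shift-reduce conflict.
I4 contains reduce item [L → d D .] and shift item [L → . d D] — shift-reduce conflict.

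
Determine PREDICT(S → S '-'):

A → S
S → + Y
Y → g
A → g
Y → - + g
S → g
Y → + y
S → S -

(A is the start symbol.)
PREDICT(S → S '-') = (FIRST(RHS) \ {ε}) ∪ (FOLLOW(S) if ε ∈ FIRST(RHS), i.e. RHS ⇒* ε)
FIRST(S) = { '+', 'g' }
FIRST(S '-') = { '+', 'g' }
ε ∉ FIRST(S '-'), so FOLLOW(S) is not added.
PREDICT(S → S '-') = { '+', 'g' }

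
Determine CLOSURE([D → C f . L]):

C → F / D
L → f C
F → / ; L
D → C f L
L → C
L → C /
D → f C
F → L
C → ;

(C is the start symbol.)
Start with: [D → C f . L]
  [D → C f . L] has the dot before L: add [L → . f C], [L → . C], [L → . C /]
  [L → . C] has the dot before C: add [C → . F / D], [C → . ;]
  [C → . F / D] has the dot before F: add [F → . / ; L], [F → . L]
No further items can be added.

CLOSURE = { [C → . ;], [C → . F / D], [D → C f . L], [F → . / ; L], [F → . L], [L → . C /], [L → . C], [L → . f C] }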